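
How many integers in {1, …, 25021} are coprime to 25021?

Factor: 25021 = 131 · 191.
φ(25021) = (131−1) · (191−1) = 130 · 190 = 24700.

24700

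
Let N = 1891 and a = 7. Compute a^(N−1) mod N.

7^1 ≡ 7 (mod 1891)
7^2 ≡ 7^2 = 49 ≡ 49 (mod 1891)
7^4 ≡ 49^2 = 2401 ≡ 510 (mod 1891)
7^8 ≡ 510^2 = 260100 ≡ 1033 (mod 1891)
7^16 ≡ 1033^2 = 1067089 ≡ 565 (mod 1891)
7^32 ≡ 565^2 = 319225 ≡ 1537 (mod 1891)
7^64 ≡ 1537^2 = 2362369 ≡ 510 (mod 1891)
7^128 ≡ 510^2 = 260100 ≡ 1033 (mod 1891)
7^256 ≡ 1033^2 = 1067089 ≡ 565 (mod 1891)
7^512 ≡ 565^2 = 319225 ≡ 1537 (mod 1891)
7^1024 ≡ 1537^2 = 2362369 ≡ 510 (mod 1891)
1890 = 1024 + 512 + 256 + 64 + 32 + 2 in binary powers of 2.
So 7^1890 ≡ 510 · 1537 · 565 · 510 · 1537 · 49 ≡ 1768 (mod 1891).
Since 1768 ≠ 1, base 7 is a Fermat witness: 1891 is composite.

1768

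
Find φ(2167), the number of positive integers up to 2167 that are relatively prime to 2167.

1960

Factor: 2167 = 11 · 197.
φ(2167) = (11−1) · (197−1) = 10 · 196 = 1960.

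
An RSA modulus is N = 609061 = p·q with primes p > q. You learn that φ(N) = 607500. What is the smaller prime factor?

φ(n) = (p−1)(q−1) = n − (p+q) + 1, so p + q = 609061 − 607500 + 1 = 1562.
p and q are the roots of t² − 1562t + 609061 = 0.
Discriminant: 1562² − 4·609061 = 2439844 − 2436244 = 3600; √3600 = 60.
q = (1562 − 60)/2 = 751, p = (1562 + 60)/2 = 811.
Check: 751 · 811 = 609061.

751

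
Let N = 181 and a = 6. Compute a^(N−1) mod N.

6^1 ≡ 6 (mod 181)
6^2 ≡ 6^2 = 36 ≡ 36 (mod 181)
6^4 ≡ 36^2 = 1296 ≡ 29 (mod 181)
6^8 ≡ 29^2 = 841 ≡ 117 (mod 181)
6^16 ≡ 117^2 = 13689 ≡ 114 (mod 181)
6^32 ≡ 114^2 = 12996 ≡ 145 (mod 181)
6^64 ≡ 145^2 = 21025 ≡ 29 (mod 181)
6^128 ≡ 29^2 = 841 ≡ 117 (mod 181)
180 = 128 + 32 + 16 + 4 in binary powers of 2.
So 6^180 ≡ 117 · 145 · 114 · 29 ≡ 1 (mod 181).
Since the result is 1, base 6 gives no evidence that 181 is composite.

1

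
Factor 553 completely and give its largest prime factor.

79

553 = 7 · 79
79 is prime.
So 553 = 7 · 79; the largest prime factor is 79.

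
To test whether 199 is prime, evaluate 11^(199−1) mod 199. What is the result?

11^1 ≡ 11 (mod 199)
11^2 ≡ 11^2 = 121 ≡ 121 (mod 199)
11^4 ≡ 121^2 = 14641 ≡ 114 (mod 199)
11^8 ≡ 114^2 = 12996 ≡ 61 (mod 199)
11^16 ≡ 61^2 = 3721 ≡ 139 (mod 199)
11^32 ≡ 139^2 = 19321 ≡ 18 (mod 199)
11^64 ≡ 18^2 = 324 ≡ 125 (mod 199)
11^128 ≡ 125^2 = 15625 ≡ 103 (mod 199)
198 = 128 + 64 + 4 + 2 in binary powers of 2.
So 11^198 ≡ 103 · 125 · 114 · 121 ≡ 1 (mod 199).
Since the result is 1, base 11 gives no evidence that 199 is composite.

1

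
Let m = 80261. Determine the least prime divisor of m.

80261 is odd.
Digit sum 17, not divisible by 3.
Ends in 1: not divisible by 5.
7: 80261 = 7·11465 + 6
11: 80261 = 11·7296 + 5
13: 80261 = 13·6173 + 12
17: 80261 = 17·4721 + 4
19: 80261 = 19·4224 + 5
23: 80261 = 23·3489 + 14
29: 80261 = 29·2767 + 18
31: 80261 = 31·2589 + 2
37: 80261 = 37·2169 + 8
41: 80261 = 41·1957 + 24
43: 80261 = 43·1866 + 23
47: 80261 = 47·1707 + 32
53: 80261 = 53·1514 + 19
59: 80261 = 59·1360 + 21
61: 80261 = 61·1315 + 46
67: 80261 = 67·1197 + 62
71: 80261 = 71·1130 + 31
73: 80261 = 73·1099 + 34
79: 80261 = 79·1015 + 76
83: 80261 = 83·967

83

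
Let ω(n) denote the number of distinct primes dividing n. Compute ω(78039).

4

78039 = 3^2 · 8671
8671 = 13 · 667
667 = 23 · 29
78039 = 3^2 · 13 · 23 · 29, which has 4 distinct prime factors.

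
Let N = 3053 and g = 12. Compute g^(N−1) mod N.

12^1 ≡ 12 (mod 3053)
12^2 ≡ 12^2 = 144 ≡ 144 (mod 3053)
12^4 ≡ 144^2 = 20736 ≡ 2418 (mod 3053)
12^8 ≡ 2418^2 = 5846724 ≡ 229 (mod 3053)
12^16 ≡ 229^2 = 52441 ≡ 540 (mod 3053)
12^32 ≡ 540^2 = 291600 ≡ 1565 (mod 3053)
12^64 ≡ 1565^2 = 2449225 ≡ 719 (mod 3053)
12^128 ≡ 719^2 = 516961 ≡ 1004 (mod 3053)
12^256 ≡ 1004^2 = 1008016 ≡ 526 (mod 3053)
12^512 ≡ 526^2 = 276676 ≡ 1906 (mod 3053)
12^1024 ≡ 1906^2 = 3632836 ≡ 2819 (mod 3053)
12^2048 ≡ 2819^2 = 7946761 ≡ 2855 (mod 3053)
3052 = 2048 + 512 + 256 + 128 + 64 + 32 + 8 + 4 in binary powers of 2.
So 12^3052 ≡ 2855 · 1906 · 526 · 1004 · 719 · 1565 · 229 · 2418 ≡ 522 (mod 3053).
Since 522 ≠ 1, base 12 is a Fermat witness: 3053 is composite.

522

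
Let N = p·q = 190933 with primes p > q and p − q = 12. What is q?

Since p = q + 12, we have 190933 = q(q + 12), so q² + 12q − 190933 = 0.
Discriminant: 12² + 4·190933 = 144 + 763732 = 763876; √763876 = 874.
q = (−12 + 874)/2 = 431, and p = q + 12 = 443.
Check: 431 · 443 = 190933.

431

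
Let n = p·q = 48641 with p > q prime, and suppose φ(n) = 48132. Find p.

φ(n) = (p−1)(q−1) = n − (p+q) + 1, so p + q = 48641 − 48132 + 1 = 510.
p and q are the roots of t² − 510t + 48641 = 0.
Discriminant: 510² − 4·48641 = 260100 − 194564 = 65536; √65536 = 256.
q = (510 − 256)/2 = 127, p = (510 + 256)/2 = 383.
Check: 127 · 383 = 48641.

383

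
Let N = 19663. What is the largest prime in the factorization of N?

19663 = 7 · 2809
2809 = 53 · 53
53 = 53 · 1
So 19663 = 7 · 53^2; the largest prime factor is 53.

53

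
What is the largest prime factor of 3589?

97

3589 = 37 · 97
97 is prime.
So 3589 = 37 · 97; the largest prime factor is 97.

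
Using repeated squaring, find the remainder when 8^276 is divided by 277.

1

8^1 ≡ 8 (mod 277)
8^2 ≡ 8^2 = 64 ≡ 64 (mod 277)
8^4 ≡ 64^2 = 4096 ≡ 218 (mod 277)
8^8 ≡ 218^2 = 47524 ≡ 157 (mod 277)
8^16 ≡ 157^2 = 24649 ≡ 273 (mod 277)
8^32 ≡ 273^2 = 74529 ≡ 16 (mod 277)
8^64 ≡ 16^2 = 256 ≡ 256 (mod 277)
8^128 ≡ 256^2 = 65536 ≡ 164 (mod 277)
8^256 ≡ 164^2 = 26896 ≡ 27 (mod 277)
276 = 256 + 16 + 4 in binary powers of 2.
So 8^276 ≡ 27 · 273 · 218 ≡ 1 (mod 277).
Since the result is 1, base 8 gives no evidence that 277 is composite.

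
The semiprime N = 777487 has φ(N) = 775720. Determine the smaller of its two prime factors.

φ(n) = (p−1)(q−1) = n − (p+q) + 1, so p + q = 777487 − 775720 + 1 = 1768.
p and q are the roots of t² − 1768t + 777487 = 0.
Discriminant: 1768² − 4·777487 = 3125824 − 3109948 = 15876; √15876 = 126.
q = (1768 − 126)/2 = 821, p = (1768 + 126)/2 = 947.
Check: 821 · 947 = 777487.

821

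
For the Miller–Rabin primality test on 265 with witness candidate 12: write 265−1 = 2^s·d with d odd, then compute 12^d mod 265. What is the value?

167

265 − 1 = 264 = 2^3 · 33, so d = 33.
12^1 ≡ 12 (mod 265)
12^2 ≡ 12^2 = 144 ≡ 144 (mod 265)
12^4 ≡ 144^2 = 20736 ≡ 66 (mod 265)
12^8 ≡ 66^2 = 4356 ≡ 116 (mod 265)
12^16 ≡ 116^2 = 13456 ≡ 206 (mod 265)
12^32 ≡ 206^2 = 42436 ≡ 36 (mod 265)
33 = 32 + 1 in binary powers of 2.
So 12^33 ≡ 36 · 12 ≡ 167 (mod 265).
Squaring chain: 167 → 64 → 121; never reaches −1, so base 12 is a Miller–Rabin witness that 265 is composite.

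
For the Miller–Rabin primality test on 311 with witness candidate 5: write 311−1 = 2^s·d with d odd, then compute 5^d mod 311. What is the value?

1

311 − 1 = 310 = 2^1 · 155, so d = 155.
5^1 ≡ 5 (mod 311)
5^2 ≡ 5^2 = 25 ≡ 25 (mod 311)
5^4 ≡ 25^2 = 625 ≡ 3 (mod 311)
5^8 ≡ 3^2 = 9 ≡ 9 (mod 311)
5^16 ≡ 9^2 = 81 ≡ 81 (mod 311)
5^32 ≡ 81^2 = 6561 ≡ 30 (mod 311)
5^64 ≡ 30^2 = 900 ≡ 278 (mod 311)
5^128 ≡ 278^2 = 77284 ≡ 156 (mod 311)
155 = 128 + 16 + 8 + 2 + 1 in binary powers of 2.
So 5^155 ≡ 156 · 81 · 9 · 25 · 5 ≡ 1 (mod 311).
Since 5^d ≡ 1 (mod 311), base 5 does not prove 311 composite.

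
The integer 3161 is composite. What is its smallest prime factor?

3161 is odd.
Digit sum 11, not divisible by 3.
Ends in 1: not divisible by 5.
7: 3161 = 7·451 + 4
11: 3161 = 11·287 + 4
13: 3161 = 13·243 + 2
17: 3161 = 17·185 + 16
19: 3161 = 19·166 + 7
23: 3161 = 23·137 + 10
29: 3161 = 29·109

29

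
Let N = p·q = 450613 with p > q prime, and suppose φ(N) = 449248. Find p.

φ(n) = (p−1)(q−1) = n − (p+q) + 1, so p + q = 450613 − 449248 + 1 = 1366.
p and q are the roots of t² − 1366t + 450613 = 0.
Discriminant: 1366² − 4·450613 = 1865956 − 1802452 = 63504; √63504 = 252.
q = (1366 − 252)/2 = 557, p = (1366 + 252)/2 = 809.
Check: 557 · 809 = 450613.

809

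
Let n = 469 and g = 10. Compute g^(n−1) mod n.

92

10^1 ≡ 10 (mod 469)
10^2 ≡ 10^2 = 100 ≡ 100 (mod 469)
10^4 ≡ 100^2 = 10000 ≡ 151 (mod 469)
10^8 ≡ 151^2 = 22801 ≡ 289 (mod 469)
10^16 ≡ 289^2 = 83521 ≡ 39 (mod 469)
10^32 ≡ 39^2 = 1521 ≡ 114 (mod 469)
10^64 ≡ 114^2 = 12996 ≡ 333 (mod 469)
10^128 ≡ 333^2 = 110889 ≡ 205 (mod 469)
10^256 ≡ 205^2 = 42025 ≡ 284 (mod 469)
468 = 256 + 128 + 64 + 16 + 4 in binary powers of 2.
So 10^468 ≡ 284 · 205 · 333 · 39 · 151 ≡ 92 (mod 469).
Since 92 ≠ 1, base 10 is a Fermat witness: 469 is composite.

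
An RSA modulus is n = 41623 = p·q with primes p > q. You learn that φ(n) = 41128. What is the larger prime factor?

φ(n) = (p−1)(q−1) = n − (p+q) + 1, so p + q = 41623 − 41128 + 1 = 496.
p and q are the roots of t² − 496t + 41623 = 0.
Discriminant: 496² − 4·41623 = 246016 − 166492 = 79524; √79524 = 282.
q = (496 − 282)/2 = 107, p = (496 + 282)/2 = 389.
Check: 107 · 389 = 41623.

389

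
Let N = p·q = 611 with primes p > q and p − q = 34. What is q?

13

Since p = q + 34, we have 611 = q(q + 34), so q² + 34q − 611 = 0.
Discriminant: 34² + 4·611 = 1156 + 2444 = 3600; √3600 = 60.
q = (−34 + 60)/2 = 13, and p = q + 34 = 47.
Check: 13 · 47 = 611.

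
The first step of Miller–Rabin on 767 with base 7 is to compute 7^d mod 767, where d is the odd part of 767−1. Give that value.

652

767 − 1 = 766 = 2^1 · 383, so d = 383.
7^1 ≡ 7 (mod 767)
7^2 ≡ 7^2 = 49 ≡ 49 (mod 767)
7^4 ≡ 49^2 = 2401 ≡ 100 (mod 767)
7^8 ≡ 100^2 = 10000 ≡ 29 (mod 767)
7^16 ≡ 29^2 = 841 ≡ 74 (mod 767)
7^32 ≡ 74^2 = 5476 ≡ 107 (mod 767)
7^64 ≡ 107^2 = 11449 ≡ 711 (mod 767)
7^128 ≡ 711^2 = 505521 ≡ 68 (mod 767)
7^256 ≡ 68^2 = 4624 ≡ 22 (mod 767)
383 = 256 + 64 + 32 + 16 + 8 + 4 + 2 + 1 in binary powers of 2.
So 7^383 ≡ 22 · 711 · 107 · 74 · 29 · 100 · 49 · 7 ≡ 652 (mod 767).
Squaring chain: 652; never reaches −1, so base 7 is a Miller–Rabin witness that 767 is composite.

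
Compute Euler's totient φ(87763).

78624

Factor: 87763 = 13 · 43 · 157.
φ(87763) = (13−1) · (43−1) · (157−1) = 12 · 42 · 156 = 78624.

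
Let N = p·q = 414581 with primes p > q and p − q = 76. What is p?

683

Since p = q + 76, we have 414581 = q(q + 76), so q² + 76q − 414581 = 0.
Discriminant: 76² + 4·414581 = 5776 + 1658324 = 1664100; √1664100 = 1290.
q = (−76 + 1290)/2 = 607, and p = q + 76 = 683.
Check: 607 · 683 = 414581.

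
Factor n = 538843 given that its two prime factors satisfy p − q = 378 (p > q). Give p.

Since p = q + 378, we have 538843 = q(q + 378), so q² + 378q − 538843 = 0.
Discriminant: 378² + 4·538843 = 142884 + 2155372 = 2298256; √2298256 = 1516.
q = (−378 + 1516)/2 = 569, and p = q + 378 = 947.
Check: 569 · 947 = 538843.

947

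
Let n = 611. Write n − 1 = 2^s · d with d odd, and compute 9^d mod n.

611 − 1 = 610 = 2^1 · 305, so d = 305.
9^1 ≡ 9 (mod 611)
9^2 ≡ 9^2 = 81 ≡ 81 (mod 611)
9^4 ≡ 81^2 = 6561 ≡ 451 (mod 611)
9^8 ≡ 451^2 = 203401 ≡ 549 (mod 611)
9^16 ≡ 549^2 = 301401 ≡ 178 (mod 611)
9^32 ≡ 178^2 = 31684 ≡ 523 (mod 611)
9^64 ≡ 523^2 = 273529 ≡ 412 (mod 611)
9^128 ≡ 412^2 = 169744 ≡ 497 (mod 611)
9^256 ≡ 497^2 = 247009 ≡ 165 (mod 611)
305 = 256 + 32 + 16 + 1 in binary powers of 2.
So 9^305 ≡ 165 · 523 · 178 · 9 ≡ 341 (mod 611).
Squaring chain: 341; never reaches −1, so base 9 is a Miller–Rabin witness that 611 is composite.

341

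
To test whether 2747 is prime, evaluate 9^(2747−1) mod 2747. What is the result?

40

9^1 ≡ 9 (mod 2747)
9^2 ≡ 9^2 = 81 ≡ 81 (mod 2747)
9^4 ≡ 81^2 = 6561 ≡ 1067 (mod 2747)
9^8 ≡ 1067^2 = 1138489 ≡ 1231 (mod 2747)
9^16 ≡ 1231^2 = 1515361 ≡ 1764 (mod 2747)
9^32 ≡ 1764^2 = 3111696 ≡ 2092 (mod 2747)
9^64 ≡ 2092^2 = 4376464 ≡ 493 (mod 2747)
9^128 ≡ 493^2 = 243049 ≡ 1313 (mod 2747)
9^256 ≡ 1313^2 = 1723969 ≡ 1600 (mod 2747)
9^512 ≡ 1600^2 = 2560000 ≡ 2543 (mod 2747)
9^1024 ≡ 2543^2 = 6466849 ≡ 411 (mod 2747)
9^2048 ≡ 411^2 = 168921 ≡ 1354 (mod 2747)
2746 = 2048 + 512 + 128 + 32 + 16 + 8 + 2 in binary powers of 2.
So 9^2746 ≡ 1354 · 2543 · 1313 · 2092 · 1764 · 1231 · 81 ≡ 40 (mod 2747).
Since 40 ≠ 1, base 9 is a Fermat witness: 2747 is composite.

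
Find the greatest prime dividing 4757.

71

4757 = 67 · 71
71 is prime.
So 4757 = 67 · 71; the largest prime factor is 71.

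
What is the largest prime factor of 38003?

89

38003 = 7 · 5429
5429 = 61 · 89
89 is prime.
So 38003 = 7 · 61 · 89; the largest prime factor is 89.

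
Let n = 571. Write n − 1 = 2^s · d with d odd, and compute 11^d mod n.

1

571 − 1 = 570 = 2^1 · 285, so d = 285.
11^1 ≡ 11 (mod 571)
11^2 ≡ 11^2 = 121 ≡ 121 (mod 571)
11^4 ≡ 121^2 = 14641 ≡ 366 (mod 571)
11^8 ≡ 366^2 = 133956 ≡ 342 (mod 571)
11^16 ≡ 342^2 = 116964 ≡ 480 (mod 571)
11^32 ≡ 480^2 = 230400 ≡ 287 (mod 571)
11^64 ≡ 287^2 = 82369 ≡ 145 (mod 571)
11^128 ≡ 145^2 = 21025 ≡ 469 (mod 571)
11^256 ≡ 469^2 = 219961 ≡ 126 (mod 571)
285 = 256 + 16 + 8 + 4 + 1 in binary powers of 2.
So 11^285 ≡ 126 · 480 · 342 · 366 · 11 ≡ 1 (mod 571).
Since 11^d ≡ 1 (mod 571), base 11 does not prove 571 composite.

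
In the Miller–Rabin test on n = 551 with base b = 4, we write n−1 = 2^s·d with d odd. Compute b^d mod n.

551 − 1 = 550 = 2^1 · 275, so d = 275.
4^1 ≡ 4 (mod 551)
4^2 ≡ 4^2 = 16 ≡ 16 (mod 551)
4^4 ≡ 16^2 = 256 ≡ 256 (mod 551)
4^8 ≡ 256^2 = 65536 ≡ 518 (mod 551)
4^16 ≡ 518^2 = 268324 ≡ 538 (mod 551)
4^32 ≡ 538^2 = 289444 ≡ 169 (mod 551)
4^64 ≡ 169^2 = 28561 ≡ 460 (mod 551)
4^128 ≡ 460^2 = 211600 ≡ 16 (mod 551)
4^256 ≡ 16^2 = 256 ≡ 256 (mod 551)
275 = 256 + 16 + 2 + 1 in binary powers of 2.
So 4^275 ≡ 256 · 538 · 16 · 4 ≡ 245 (mod 551).
Squaring chain: 245; never reaches −1, so base 4 is a Miller–Rabin witness that 551 is composite.

245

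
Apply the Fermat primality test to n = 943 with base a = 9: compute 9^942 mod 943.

901

9^1 ≡ 9 (mod 943)
9^2 ≡ 9^2 = 81 ≡ 81 (mod 943)
9^4 ≡ 81^2 = 6561 ≡ 903 (mod 943)
9^8 ≡ 903^2 = 815409 ≡ 657 (mod 943)
9^16 ≡ 657^2 = 431649 ≡ 698 (mod 943)
9^32 ≡ 698^2 = 487204 ≡ 616 (mod 943)
9^64 ≡ 616^2 = 379456 ≡ 370 (mod 943)
9^128 ≡ 370^2 = 136900 ≡ 165 (mod 943)
9^256 ≡ 165^2 = 27225 ≡ 821 (mod 943)
9^512 ≡ 821^2 = 674041 ≡ 739 (mod 943)
942 = 512 + 256 + 128 + 32 + 8 + 4 + 2 in binary powers of 2.
So 9^942 ≡ 739 · 821 · 165 · 616 · 657 · 903 · 81 ≡ 901 (mod 943).
Since 901 ≠ 1, base 9 is a Fermat witness: 943 is composite.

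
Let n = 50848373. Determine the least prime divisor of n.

83

50848373 is odd.
Digit sum 38, not divisible by 3.
Ends in 3: not divisible by 5.
7: 50848373 = 7·7264053 + 2
11: 50848373 = 11·4622579 + 4
13: 50848373 = 13·3911413 + 4
17: 50848373 = 17·2991080 + 13
19: 50848373 = 19·2676230 + 3
23: 50848373 = 23·2210798 + 19
29: 50848373 = 29·1753392 + 5
31: 50848373 = 31·1640270 + 3
37: 50848373 = 37·1374280 + 13
41: 50848373 = 41·1240204 + 9
43: 50848373 = 43·1182520 + 13
47: 50848373 = 47·1081880 + 13
53: 50848373 = 53·959403 + 14
59: 50848373 = 59·861836 + 49
61: 50848373 = 61·833579 + 54
67: 50848373 = 67·758930 + 63
71: 50848373 = 71·716174 + 19
73: 50848373 = 73·696553 + 4
79: 50848373 = 79·643650 + 23
83: 50848373 = 83·612631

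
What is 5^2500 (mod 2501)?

5^1 ≡ 5 (mod 2501)
5^2 ≡ 5^2 = 25 ≡ 25 (mod 2501)
5^4 ≡ 25^2 = 625 ≡ 625 (mod 2501)
5^8 ≡ 625^2 = 390625 ≡ 469 (mod 2501)
5^16 ≡ 469^2 = 219961 ≡ 2374 (mod 2501)
5^32 ≡ 2374^2 = 5635876 ≡ 1123 (mod 2501)
5^64 ≡ 1123^2 = 1261129 ≡ 625 (mod 2501)
5^128 ≡ 625^2 = 390625 ≡ 469 (mod 2501)
5^256 ≡ 469^2 = 219961 ≡ 2374 (mod 2501)
5^512 ≡ 2374^2 = 5635876 ≡ 1123 (mod 2501)
5^1024 ≡ 1123^2 = 1261129 ≡ 625 (mod 2501)
5^2048 ≡ 625^2 = 390625 ≡ 469 (mod 2501)
2500 = 2048 + 256 + 128 + 64 + 4 in binary powers of 2.
So 5^2500 ≡ 469 · 2374 · 469 · 625 · 625 ≡ 1477 (mod 2501).
Since 1477 ≠ 1, base 5 is a Fermat witness: 2501 is composite.

1477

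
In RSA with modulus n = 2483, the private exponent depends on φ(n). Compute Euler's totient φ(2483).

Factor: 2483 = 13 · 191.
φ(2483) = (13−1) · (191−1) = 12 · 190 = 2280.

2280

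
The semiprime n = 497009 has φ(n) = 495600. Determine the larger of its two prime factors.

φ(n) = (p−1)(q−1) = n − (p+q) + 1, so p + q = 497009 − 495600 + 1 = 1410.
p and q are the roots of t² − 1410t + 497009 = 0.
Discriminant: 1410² − 4·497009 = 1988100 − 1988036 = 64; √64 = 8.
q = (1410 − 8)/2 = 701, p = (1410 + 8)/2 = 709.
Check: 701 · 709 = 497009.

709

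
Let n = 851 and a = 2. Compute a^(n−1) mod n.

169

2^1 ≡ 2 (mod 851)
2^2 ≡ 2^2 = 4 ≡ 4 (mod 851)
2^4 ≡ 4^2 = 16 ≡ 16 (mod 851)
2^8 ≡ 16^2 = 256 ≡ 256 (mod 851)
2^16 ≡ 256^2 = 65536 ≡ 9 (mod 851)
2^32 ≡ 9^2 = 81 ≡ 81 (mod 851)
2^64 ≡ 81^2 = 6561 ≡ 604 (mod 851)
2^128 ≡ 604^2 = 364816 ≡ 588 (mod 851)
2^256 ≡ 588^2 = 345744 ≡ 238 (mod 851)
2^512 ≡ 238^2 = 56644 ≡ 478 (mod 851)
850 = 512 + 256 + 64 + 16 + 2 in binary powers of 2.
So 2^850 ≡ 478 · 238 · 604 · 9 · 4 ≡ 169 (mod 851).
Since 169 ≠ 1, base 2 is a Fermat witness: 851 is composite.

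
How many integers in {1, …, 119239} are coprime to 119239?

112056

Factor: 119239 = 43 · 47 · 59.
φ(119239) = (43−1) · (47−1) · (59−1) = 42 · 46 · 58 = 112056.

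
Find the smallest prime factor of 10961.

97

10961 is odd.
Digit sum 17, not divisible by 3.
Ends in 1: not divisible by 5.
7: 10961 = 7·1565 + 6
11: 10961 = 11·996 + 5
13: 10961 = 13·843 + 2
17: 10961 = 17·644 + 13
19: 10961 = 19·576 + 17
23: 10961 = 23·476 + 13
29: 10961 = 29·377 + 28
31: 10961 = 31·353 + 18
37: 10961 = 37·296 + 9
41: 10961 = 41·267 + 14
43: 10961 = 43·254 + 39
47: 10961 = 47·233 + 10
53: 10961 = 53·206 + 43
59: 10961 = 59·185 + 46
61: 10961 = 61·179 + 42
67: 10961 = 67·163 + 40
71: 10961 = 71·154 + 27
73: 10961 = 73·150 + 11
79: 10961 = 79·138 + 59
83: 10961 = 83·132 + 5
89: 10961 = 89·123 + 14
97: 10961 = 97·113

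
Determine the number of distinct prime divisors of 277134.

277134 = 2 · 138567
138567 = 3 · 46189
46189 = 11 · 4199
4199 = 13 · 323
323 = 17 · 19
277134 = 2 · 3 · 11 · 13 · 17 · 19, which has 6 distinct prime factors.

6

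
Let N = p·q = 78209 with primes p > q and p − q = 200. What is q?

Since p = q + 200, we have 78209 = q(q + 200), so q² + 200q − 78209 = 0.
Discriminant: 200² + 4·78209 = 40000 + 312836 = 352836; √352836 = 594.
q = (−200 + 594)/2 = 197, and p = q + 200 = 397.
Check: 197 · 397 = 78209.

197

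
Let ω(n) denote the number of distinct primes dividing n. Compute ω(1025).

2

1025 = 5^2 · 41
1025 = 5^2 · 41, which has 2 distinct prime factors.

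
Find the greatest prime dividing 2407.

2407 = 29 · 83
83 is prime.
So 2407 = 29 · 83; the largest prime factor is 83.

83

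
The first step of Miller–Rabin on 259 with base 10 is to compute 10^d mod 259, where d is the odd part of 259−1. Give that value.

259 − 1 = 258 = 2^1 · 129, so d = 129.
10^1 ≡ 10 (mod 259)
10^2 ≡ 10^2 = 100 ≡ 100 (mod 259)
10^4 ≡ 100^2 = 10000 ≡ 158 (mod 259)
10^8 ≡ 158^2 = 24964 ≡ 100 (mod 259)
10^16 ≡ 100^2 = 10000 ≡ 158 (mod 259)
10^32 ≡ 158^2 = 24964 ≡ 100 (mod 259)
10^64 ≡ 100^2 = 10000 ≡ 158 (mod 259)
10^128 ≡ 158^2 = 24964 ≡ 100 (mod 259)
129 = 128 + 1 in binary powers of 2.
So 10^129 ≡ 100 · 10 ≡ 223 (mod 259).
Squaring chain: 223; never reaches −1, so base 10 is a Miller–Rabin witness that 259 is composite.

223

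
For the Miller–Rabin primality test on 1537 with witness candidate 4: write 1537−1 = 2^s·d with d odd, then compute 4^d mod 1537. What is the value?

1537 − 1 = 1536 = 2^9 · 3, so d = 3.
4^1 ≡ 4 (mod 1537)
4^2 ≡ 4^2 = 16 ≡ 16 (mod 1537)
3 = 2 + 1 in binary powers of 2.
So 4^3 ≡ 16 · 4 ≡ 64 (mod 1537).
Squaring chain: 64 → 1022 → 861 → 487 → 471 → 513 → 342 → 152 → 49; never reaches −1, so base 4 is a Miller–Rabin witness that 1537 is composite.

64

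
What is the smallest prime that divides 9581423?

9581423 is odd.
Digit sum 32, not divisible by 3.
Ends in 3: not divisible by 5.
7: 9581423 = 7·1368774 + 5
11: 9581423 = 11·871038 + 5
13: 9581423 = 13·737032 + 7
17: 9581423 = 17·563613 + 2
19: 9581423 = 19·504285 + 8
23: 9581423 = 23·416583 + 14
29: 9581423 = 29·330393 + 26
31: 9581423 = 31·309078 + 5
37: 9581423 = 37·258957 + 14
41: 9581423 = 41·233693 + 10
43: 9581423 = 43·222823 + 34
47: 9581423 = 47·203860 + 3
53: 9581423 = 53·180781 + 30
59: 9581423 = 59·162397

59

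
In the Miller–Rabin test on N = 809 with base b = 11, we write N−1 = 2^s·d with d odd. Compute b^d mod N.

44

809 − 1 = 808 = 2^3 · 101, so d = 101.
11^1 ≡ 11 (mod 809)
11^2 ≡ 11^2 = 121 ≡ 121 (mod 809)
11^4 ≡ 121^2 = 14641 ≡ 79 (mod 809)
11^8 ≡ 79^2 = 6241 ≡ 578 (mod 809)
11^16 ≡ 578^2 = 334084 ≡ 776 (mod 809)
11^32 ≡ 776^2 = 602176 ≡ 280 (mod 809)
11^64 ≡ 280^2 = 78400 ≡ 736 (mod 809)
101 = 64 + 32 + 4 + 1 in binary powers of 2.
So 11^101 ≡ 736 · 280 · 79 · 11 ≡ 44 (mod 809).
Squaring chain: 44 → 318 → 808; reaches −1, so base 11 does not prove 809 composite.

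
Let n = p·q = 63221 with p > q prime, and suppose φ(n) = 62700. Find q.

191

φ(n) = (p−1)(q−1) = n − (p+q) + 1, so p + q = 63221 − 62700 + 1 = 522.
p and q are the roots of t² − 522t + 63221 = 0.
Discriminant: 522² − 4·63221 = 272484 − 252884 = 19600; √19600 = 140.
q = (522 − 140)/2 = 191, p = (522 + 140)/2 = 331.
Check: 191 · 331 = 63221.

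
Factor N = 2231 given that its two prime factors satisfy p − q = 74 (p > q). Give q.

23

Since p = q + 74, we have 2231 = q(q + 74), so q² + 74q − 2231 = 0.
Discriminant: 74² + 4·2231 = 5476 + 8924 = 14400; √14400 = 120.
q = (−74 + 120)/2 = 23, and p = q + 74 = 97.
Check: 23 · 97 = 2231.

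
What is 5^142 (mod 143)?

5^1 ≡ 5 (mod 143)
5^2 ≡ 5^2 = 25 ≡ 25 (mod 143)
5^4 ≡ 25^2 = 625 ≡ 53 (mod 143)
5^8 ≡ 53^2 = 2809 ≡ 92 (mod 143)
5^16 ≡ 92^2 = 8464 ≡ 27 (mod 143)
5^32 ≡ 27^2 = 729 ≡ 14 (mod 143)
5^64 ≡ 14^2 = 196 ≡ 53 (mod 143)
5^128 ≡ 53^2 = 2809 ≡ 92 (mod 143)
142 = 128 + 8 + 4 + 2 in binary powers of 2.
So 5^142 ≡ 92 · 92 · 53 · 25 ≡ 25 (mod 143).
Since 25 ≠ 1, base 5 is a Fermat witness: 143 is composite.

25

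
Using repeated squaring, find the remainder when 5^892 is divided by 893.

613

5^1 ≡ 5 (mod 893)
5^2 ≡ 5^2 = 25 ≡ 25 (mod 893)
5^4 ≡ 25^2 = 625 ≡ 625 (mod 893)
5^8 ≡ 625^2 = 390625 ≡ 384 (mod 893)
5^16 ≡ 384^2 = 147456 ≡ 111 (mod 893)
5^32 ≡ 111^2 = 12321 ≡ 712 (mod 893)
5^64 ≡ 712^2 = 506944 ≡ 613 (mod 893)
5^128 ≡ 613^2 = 375769 ≡ 709 (mod 893)
5^256 ≡ 709^2 = 502681 ≡ 815 (mod 893)
5^512 ≡ 815^2 = 664225 ≡ 726 (mod 893)
892 = 512 + 256 + 64 + 32 + 16 + 8 + 4 in binary powers of 2.
So 5^892 ≡ 726 · 815 · 613 · 712 · 111 · 384 · 625 ≡ 613 (mod 893).
Since 613 ≠ 1, base 5 is a Fermat witness: 893 is composite.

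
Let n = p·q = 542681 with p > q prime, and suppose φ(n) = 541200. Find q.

φ(n) = (p−1)(q−1) = n − (p+q) + 1, so p + q = 542681 − 541200 + 1 = 1482.
p and q are the roots of t² − 1482t + 542681 = 0.
Discriminant: 1482² − 4·542681 = 2196324 − 2170724 = 25600; √25600 = 160.
q = (1482 − 160)/2 = 661, p = (1482 + 160)/2 = 821.
Check: 661 · 821 = 542681.

661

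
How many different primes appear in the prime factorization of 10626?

5

10626 = 2 · 5313
5313 = 3 · 1771
1771 = 7 · 253
253 = 11 · 23
10626 = 2 · 3 · 7 · 11 · 23, which has 5 distinct prime factors.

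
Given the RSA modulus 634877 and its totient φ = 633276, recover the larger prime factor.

φ(n) = (p−1)(q−1) = n − (p+q) + 1, so p + q = 634877 − 633276 + 1 = 1602.
p and q are the roots of t² − 1602t + 634877 = 0.
Discriminant: 1602² − 4·634877 = 2566404 − 2539508 = 26896; √26896 = 164.
q = (1602 − 164)/2 = 719, p = (1602 + 164)/2 = 883.
Check: 719 · 883 = 634877.

883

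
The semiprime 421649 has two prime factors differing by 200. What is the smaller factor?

557

Since p = q + 200, we have 421649 = q(q + 200), so q² + 200q − 421649 = 0.
Discriminant: 200² + 4·421649 = 40000 + 1686596 = 1726596; √1726596 = 1314.
q = (−200 + 1314)/2 = 557, and p = q + 200 = 757.
Check: 557 · 757 = 421649.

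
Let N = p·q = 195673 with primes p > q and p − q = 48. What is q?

Since p = q + 48, we have 195673 = q(q + 48), so q² + 48q − 195673 = 0.
Discriminant: 48² + 4·195673 = 2304 + 782692 = 784996; √784996 = 886.
q = (−48 + 886)/2 = 419, and p = q + 48 = 467.
Check: 419 · 467 = 195673.

419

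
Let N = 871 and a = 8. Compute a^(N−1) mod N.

8^1 ≡ 8 (mod 871)
8^2 ≡ 8^2 = 64 ≡ 64 (mod 871)
8^4 ≡ 64^2 = 4096 ≡ 612 (mod 871)
8^8 ≡ 612^2 = 374544 ≡ 14 (mod 871)
8^16 ≡ 14^2 = 196 ≡ 196 (mod 871)
8^32 ≡ 196^2 = 38416 ≡ 92 (mod 871)
8^64 ≡ 92^2 = 8464 ≡ 625 (mod 871)
8^128 ≡ 625^2 = 390625 ≡ 417 (mod 871)
8^256 ≡ 417^2 = 173889 ≡ 560 (mod 871)
8^512 ≡ 560^2 = 313600 ≡ 40 (mod 871)
870 = 512 + 256 + 64 + 32 + 4 + 2 in binary powers of 2.
So 8^870 ≡ 40 · 560 · 625 · 92 · 612 · 64 ≡ 662 (mod 871).
Since 662 ≠ 1, base 8 is a Fermat witness: 871 is composite.

662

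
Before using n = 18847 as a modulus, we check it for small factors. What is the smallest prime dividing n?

18847 is odd.
Digit sum 28, not divisible by 3.
Ends in 7: not divisible by 5.
7: 18847 = 7·2692 + 3
11: 18847 = 11·1713 + 4
13: 18847 = 13·1449 + 10
17: 18847 = 17·1108 + 11
19: 18847 = 19·991 + 18
23: 18847 = 23·819 + 10
29: 18847 = 29·649 + 26
31: 18847 = 31·607 + 30
37: 18847 = 37·509 + 14
41: 18847 = 41·459 + 28
43: 18847 = 43·438 + 13
47: 18847 = 47·401

47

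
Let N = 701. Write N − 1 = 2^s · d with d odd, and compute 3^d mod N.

701 − 1 = 700 = 2^2 · 175, so d = 175.
3^1 ≡ 3 (mod 701)
3^2 ≡ 3^2 = 9 ≡ 9 (mod 701)
3^4 ≡ 9^2 = 81 ≡ 81 (mod 701)
3^8 ≡ 81^2 = 6561 ≡ 252 (mod 701)
3^16 ≡ 252^2 = 63504 ≡ 414 (mod 701)
3^32 ≡ 414^2 = 171396 ≡ 352 (mod 701)
3^64 ≡ 352^2 = 123904 ≡ 528 (mod 701)
3^128 ≡ 528^2 = 278784 ≡ 487 (mod 701)
175 = 128 + 32 + 8 + 4 + 2 + 1 in binary powers of 2.
So 3^175 ≡ 487 · 352 · 252 · 81 · 9 · 3 ≡ 566 (mod 701).
Squaring chain: 566 → 700; reaches −1, so base 3 does not prove 701 composite.

566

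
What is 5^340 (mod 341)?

5^1 ≡ 5 (mod 341)
5^2 ≡ 5^2 = 25 ≡ 25 (mod 341)
5^4 ≡ 25^2 = 625 ≡ 284 (mod 341)
5^8 ≡ 284^2 = 80656 ≡ 180 (mod 341)
5^16 ≡ 180^2 = 32400 ≡ 5 (mod 341)
5^32 ≡ 5^2 = 25 ≡ 25 (mod 341)
5^64 ≡ 25^2 = 625 ≡ 284 (mod 341)
5^128 ≡ 284^2 = 80656 ≡ 180 (mod 341)
5^256 ≡ 180^2 = 32400 ≡ 5 (mod 341)
340 = 256 + 64 + 16 + 4 in binary powers of 2.
So 5^340 ≡ 5 · 284 · 5 · 284 ≡ 67 (mod 341).
Since 67 ≠ 1, base 5 is a Fermat witness: 341 is composite.

67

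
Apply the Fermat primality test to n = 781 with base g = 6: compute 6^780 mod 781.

6^1 ≡ 6 (mod 781)
6^2 ≡ 6^2 = 36 ≡ 36 (mod 781)
6^4 ≡ 36^2 = 1296 ≡ 515 (mod 781)
6^8 ≡ 515^2 = 265225 ≡ 466 (mod 781)
6^16 ≡ 466^2 = 217156 ≡ 38 (mod 781)
6^32 ≡ 38^2 = 1444 ≡ 663 (mod 781)
6^64 ≡ 663^2 = 439569 ≡ 647 (mod 781)
6^128 ≡ 647^2 = 418609 ≡ 774 (mod 781)
6^256 ≡ 774^2 = 599076 ≡ 49 (mod 781)
6^512 ≡ 49^2 = 2401 ≡ 58 (mod 781)
780 = 512 + 256 + 8 + 4 in binary powers of 2.
So 6^780 ≡ 58 · 49 · 466 · 515 ≡ 375 (mod 781).
Since 375 ≠ 1, base 6 is a Fermat witness: 781 is composite.

375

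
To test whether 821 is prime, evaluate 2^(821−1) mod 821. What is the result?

2^1 ≡ 2 (mod 821)
2^2 ≡ 2^2 = 4 ≡ 4 (mod 821)
2^4 ≡ 4^2 = 16 ≡ 16 (mod 821)
2^8 ≡ 16^2 = 256 ≡ 256 (mod 821)
2^16 ≡ 256^2 = 65536 ≡ 677 (mod 821)
2^32 ≡ 677^2 = 458329 ≡ 211 (mod 821)
2^64 ≡ 211^2 = 44521 ≡ 187 (mod 821)
2^128 ≡ 187^2 = 34969 ≡ 487 (mod 821)
2^256 ≡ 487^2 = 237169 ≡ 721 (mod 821)
2^512 ≡ 721^2 = 519841 ≡ 148 (mod 821)
820 = 512 + 256 + 32 + 16 + 4 in binary powers of 2.
So 2^820 ≡ 148 · 721 · 211 · 677 · 16 ≡ 1 (mod 821).
Since the result is 1, base 2 gives no evidence that 821 is composite.

1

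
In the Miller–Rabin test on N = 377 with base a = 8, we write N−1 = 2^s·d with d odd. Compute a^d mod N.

31

377 − 1 = 376 = 2^3 · 47, so d = 47.
8^1 ≡ 8 (mod 377)
8^2 ≡ 8^2 = 64 ≡ 64 (mod 377)
8^4 ≡ 64^2 = 4096 ≡ 326 (mod 377)
8^8 ≡ 326^2 = 106276 ≡ 339 (mod 377)
8^16 ≡ 339^2 = 114921 ≡ 313 (mod 377)
8^32 ≡ 313^2 = 97969 ≡ 326 (mod 377)
47 = 32 + 8 + 4 + 2 + 1 in binary powers of 2.
So 8^47 ≡ 326 · 339 · 326 · 64 · 8 ≡ 31 (mod 377).
Squaring chain: 31 → 207 → 248; never reaches −1, so base 8 is a Miller–Rabin witness that 377 is composite.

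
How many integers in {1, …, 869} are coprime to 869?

Factor: 869 = 11 · 79.
φ(869) = (11−1) · (79−1) = 10 · 78 = 780.

780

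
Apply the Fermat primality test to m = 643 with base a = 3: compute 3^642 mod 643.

1

3^1 ≡ 3 (mod 643)
3^2 ≡ 3^2 = 9 ≡ 9 (mod 643)
3^4 ≡ 9^2 = 81 ≡ 81 (mod 643)
3^8 ≡ 81^2 = 6561 ≡ 131 (mod 643)
3^16 ≡ 131^2 = 17161 ≡ 443 (mod 643)
3^32 ≡ 443^2 = 196249 ≡ 134 (mod 643)
3^64 ≡ 134^2 = 17956 ≡ 595 (mod 643)
3^128 ≡ 595^2 = 354025 ≡ 375 (mod 643)
3^256 ≡ 375^2 = 140625 ≡ 451 (mod 643)
3^512 ≡ 451^2 = 203401 ≡ 213 (mod 643)
642 = 512 + 128 + 2 in binary powers of 2.
So 3^642 ≡ 213 · 375 · 9 ≡ 1 (mod 643).
Since the result is 1, base 3 gives no evidence that 643 is composite.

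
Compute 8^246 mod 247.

8^1 ≡ 8 (mod 247)
8^2 ≡ 8^2 = 64 ≡ 64 (mod 247)
8^4 ≡ 64^2 = 4096 ≡ 144 (mod 247)
8^8 ≡ 144^2 = 20736 ≡ 235 (mod 247)
8^16 ≡ 235^2 = 55225 ≡ 144 (mod 247)
8^32 ≡ 144^2 = 20736 ≡ 235 (mod 247)
8^64 ≡ 235^2 = 55225 ≡ 144 (mod 247)
8^128 ≡ 144^2 = 20736 ≡ 235 (mod 247)
246 = 128 + 64 + 32 + 16 + 4 + 2 in binary powers of 2.
So 8^246 ≡ 235 · 144 · 235 · 144 · 144 · 64 ≡ 77 (mod 247).
Since 77 ≠ 1, base 8 is a Fermat witness: 247 is composite.

77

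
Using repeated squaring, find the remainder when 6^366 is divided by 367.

1

6^1 ≡ 6 (mod 367)
6^2 ≡ 6^2 = 36 ≡ 36 (mod 367)
6^4 ≡ 36^2 = 1296 ≡ 195 (mod 367)
6^8 ≡ 195^2 = 38025 ≡ 224 (mod 367)
6^16 ≡ 224^2 = 50176 ≡ 264 (mod 367)
6^32 ≡ 264^2 = 69696 ≡ 333 (mod 367)
6^64 ≡ 333^2 = 110889 ≡ 55 (mod 367)
6^128 ≡ 55^2 = 3025 ≡ 89 (mod 367)
6^256 ≡ 89^2 = 7921 ≡ 214 (mod 367)
366 = 256 + 64 + 32 + 8 + 4 + 2 in binary powers of 2.
So 6^366 ≡ 214 · 55 · 333 · 224 · 195 · 36 ≡ 1 (mod 367).
Since the result is 1, base 6 gives no evidence that 367 is composite.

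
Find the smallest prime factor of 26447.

53

26447 is odd.
Digit sum 23, not divisible by 3.
Ends in 7: not divisible by 5.
7: 26447 = 7·3778 + 1
11: 26447 = 11·2404 + 3
13: 26447 = 13·2034 + 5
17: 26447 = 17·1555 + 12
19: 26447 = 19·1391 + 18
23: 26447 = 23·1149 + 20
29: 26447 = 29·911 + 28
31: 26447 = 31·853 + 4
37: 26447 = 37·714 + 29
41: 26447 = 41·645 + 2
43: 26447 = 43·615 + 2
47: 26447 = 47·562 + 33
53: 26447 = 53·499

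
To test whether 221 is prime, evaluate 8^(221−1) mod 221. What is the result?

8^1 ≡ 8 (mod 221)
8^2 ≡ 8^2 = 64 ≡ 64 (mod 221)
8^4 ≡ 64^2 = 4096 ≡ 118 (mod 221)
8^8 ≡ 118^2 = 13924 ≡ 1 (mod 221)
8^16 ≡ 1^2 = 1 ≡ 1 (mod 221)
8^32 ≡ 1^2 = 1 ≡ 1 (mod 221)
8^64 ≡ 1^2 = 1 ≡ 1 (mod 221)
8^128 ≡ 1^2 = 1 ≡ 1 (mod 221)
220 = 128 + 64 + 16 + 8 + 4 in binary powers of 2.
So 8^220 ≡ 1 · 1 · 1 · 1 · 118 ≡ 118 (mod 221).
Since 118 ≠ 1, base 8 is a Fermat witness: 221 is composite.

118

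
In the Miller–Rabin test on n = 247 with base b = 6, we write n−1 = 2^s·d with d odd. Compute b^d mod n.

125

247 − 1 = 246 = 2^1 · 123, so d = 123.
6^1 ≡ 6 (mod 247)
6^2 ≡ 6^2 = 36 ≡ 36 (mod 247)
6^4 ≡ 36^2 = 1296 ≡ 61 (mod 247)
6^8 ≡ 61^2 = 3721 ≡ 16 (mod 247)
6^16 ≡ 16^2 = 256 ≡ 9 (mod 247)
6^32 ≡ 9^2 = 81 ≡ 81 (mod 247)
6^64 ≡ 81^2 = 6561 ≡ 139 (mod 247)
123 = 64 + 32 + 16 + 8 + 2 + 1 in binary powers of 2.
So 6^123 ≡ 139 · 81 · 9 · 16 · 36 · 6 ≡ 125 (mod 247).
Squaring chain: 125; never reaches −1, so base 6 is a Miller–Rabin witness that 247 is composite.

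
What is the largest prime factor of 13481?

13481 = 13 · 1037
1037 = 17 · 61
61 is prime.
So 13481 = 13 · 17 · 61; the largest prime factor is 61.

61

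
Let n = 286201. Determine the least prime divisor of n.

286201 is odd.
Digit sum 19, not divisible by 3.
Ends in 1: not divisible by 5.
7: 286201 = 7·40885 + 6
11: 286201 = 11·26018 + 3
13: 286201 = 13·22015 + 6
17: 286201 = 17·16835 + 6
19: 286201 = 19·15063 + 4
23: 286201 = 23·12443 + 12
29: 286201 = 29·9869

29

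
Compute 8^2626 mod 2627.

2564

8^1 ≡ 8 (mod 2627)
8^2 ≡ 8^2 = 64 ≡ 64 (mod 2627)
8^4 ≡ 64^2 = 4096 ≡ 1469 (mod 2627)
8^8 ≡ 1469^2 = 2157961 ≡ 1194 (mod 2627)
8^16 ≡ 1194^2 = 1425636 ≡ 1802 (mod 2627)
8^32 ≡ 1802^2 = 3247204 ≡ 232 (mod 2627)
8^64 ≡ 232^2 = 53824 ≡ 1284 (mod 2627)
8^128 ≡ 1284^2 = 1648656 ≡ 1527 (mod 2627)
8^256 ≡ 1527^2 = 2331729 ≡ 1580 (mod 2627)
8^512 ≡ 1580^2 = 2496400 ≡ 750 (mod 2627)
8^1024 ≡ 750^2 = 562500 ≡ 322 (mod 2627)
8^2048 ≡ 322^2 = 103684 ≡ 1231 (mod 2627)
2626 = 2048 + 512 + 64 + 2 in binary powers of 2.
So 8^2626 ≡ 1231 · 750 · 1284 · 64 ≡ 2564 (mod 2627).
Since 2564 ≠ 1, base 8 is a Fermat witness: 2627 is composite.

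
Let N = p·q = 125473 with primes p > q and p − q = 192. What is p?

463

Since p = q + 192, we have 125473 = q(q + 192), so q² + 192q − 125473 = 0.
Discriminant: 192² + 4·125473 = 36864 + 501892 = 538756; √538756 = 734.
q = (−192 + 734)/2 = 271, and p = q + 192 = 463.
Check: 271 · 463 = 125473.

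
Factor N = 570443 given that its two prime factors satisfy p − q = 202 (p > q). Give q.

661

Since p = q + 202, we have 570443 = q(q + 202), so q² + 202q − 570443 = 0.
Discriminant: 202² + 4·570443 = 40804 + 2281772 = 2322576; √2322576 = 1524.
q = (−202 + 1524)/2 = 661, and p = q + 202 = 863.
Check: 661 · 863 = 570443.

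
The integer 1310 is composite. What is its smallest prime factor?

1310 is even: 2 divides it.

2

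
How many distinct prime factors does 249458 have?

5

249458 = 2 · 124729
124729 = 11 · 11339
11339 = 17 · 667
667 = 23 · 29
249458 = 2 · 11 · 17 · 23 · 29, which has 5 distinct prime factors.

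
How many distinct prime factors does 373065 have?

6

373065 = 3 · 124355
124355 = 5 · 24871
24871 = 7 · 3553
3553 = 11 · 323
323 = 17 · 19
373065 = 3 · 5 · 7 · 11 · 17 · 19, which has 6 distinct prime factors.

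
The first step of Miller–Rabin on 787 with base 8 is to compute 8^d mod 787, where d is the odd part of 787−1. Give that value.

786

787 − 1 = 786 = 2^1 · 393, so d = 393.
8^1 ≡ 8 (mod 787)
8^2 ≡ 8^2 = 64 ≡ 64 (mod 787)
8^4 ≡ 64^2 = 4096 ≡ 161 (mod 787)
8^8 ≡ 161^2 = 25921 ≡ 737 (mod 787)
8^16 ≡ 737^2 = 543169 ≡ 139 (mod 787)
8^32 ≡ 139^2 = 19321 ≡ 433 (mod 787)
8^64 ≡ 433^2 = 187489 ≡ 183 (mod 787)
8^128 ≡ 183^2 = 33489 ≡ 435 (mod 787)
8^256 ≡ 435^2 = 189225 ≡ 345 (mod 787)
393 = 256 + 128 + 8 + 1 in binary powers of 2.
So 8^393 ≡ 345 · 435 · 737 · 8 ≡ 786 (mod 787).
Since 8^d ≡ 786 (mod 787), base 8 does not prove 787 composite.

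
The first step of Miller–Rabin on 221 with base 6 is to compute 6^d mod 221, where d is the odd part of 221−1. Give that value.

150

221 − 1 = 220 = 2^2 · 55, so d = 55.
6^1 ≡ 6 (mod 221)
6^2 ≡ 6^2 = 36 ≡ 36 (mod 221)
6^4 ≡ 36^2 = 1296 ≡ 191 (mod 221)
6^8 ≡ 191^2 = 36481 ≡ 16 (mod 221)
6^16 ≡ 16^2 = 256 ≡ 35 (mod 221)
6^32 ≡ 35^2 = 1225 ≡ 120 (mod 221)
55 = 32 + 16 + 4 + 2 + 1 in binary powers of 2.
So 6^55 ≡ 120 · 35 · 191 · 36 · 6 ≡ 150 (mod 221).
Squaring chain: 150 → 179; never reaches −1, so base 6 is a Miller–Rabin witness that 221 is composite.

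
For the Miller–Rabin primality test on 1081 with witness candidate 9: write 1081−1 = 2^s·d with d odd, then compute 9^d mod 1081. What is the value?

660

1081 − 1 = 1080 = 2^3 · 135, so d = 135.
9^1 ≡ 9 (mod 1081)
9^2 ≡ 9^2 = 81 ≡ 81 (mod 1081)
9^4 ≡ 81^2 = 6561 ≡ 75 (mod 1081)
9^8 ≡ 75^2 = 5625 ≡ 220 (mod 1081)
9^16 ≡ 220^2 = 48400 ≡ 836 (mod 1081)
9^32 ≡ 836^2 = 698896 ≡ 570 (mod 1081)
9^64 ≡ 570^2 = 324900 ≡ 600 (mod 1081)
9^128 ≡ 600^2 = 360000 ≡ 27 (mod 1081)
135 = 128 + 4 + 2 + 1 in binary powers of 2.
So 9^135 ≡ 27 · 75 · 81 · 9 ≡ 660 (mod 1081).
Squaring chain: 660 → 1038 → 768; never reaches −1, so base 9 is a Miller–Rabin witness that 1081 is composite.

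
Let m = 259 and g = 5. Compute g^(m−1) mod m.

85

5^1 ≡ 5 (mod 259)
5^2 ≡ 5^2 = 25 ≡ 25 (mod 259)
5^4 ≡ 25^2 = 625 ≡ 107 (mod 259)
5^8 ≡ 107^2 = 11449 ≡ 53 (mod 259)
5^16 ≡ 53^2 = 2809 ≡ 219 (mod 259)
5^32 ≡ 219^2 = 47961 ≡ 46 (mod 259)
5^64 ≡ 46^2 = 2116 ≡ 44 (mod 259)
5^128 ≡ 44^2 = 1936 ≡ 123 (mod 259)
5^256 ≡ 123^2 = 15129 ≡ 107 (mod 259)
258 = 256 + 2 in binary powers of 2.
So 5^258 ≡ 107 · 25 ≡ 85 (mod 259).
Since 85 ≠ 1, base 5 is a Fermat witness: 259 is composite.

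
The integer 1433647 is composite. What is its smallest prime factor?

41

1433647 is odd.
Digit sum 28, not divisible by 3.
Ends in 7: not divisible by 5.
7: 1433647 = 7·204806 + 5
11: 1433647 = 11·130331 + 6
13: 1433647 = 13·110280 + 7
17: 1433647 = 17·84332 + 3
19: 1433647 = 19·75455 + 2
23: 1433647 = 23·62332 + 11
29: 1433647 = 29·49436 + 3
31: 1433647 = 31·46246 + 21
37: 1433647 = 37·38747 + 8
41: 1433647 = 41·34967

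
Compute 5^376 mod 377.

326

5^1 ≡ 5 (mod 377)
5^2 ≡ 5^2 = 25 ≡ 25 (mod 377)
5^4 ≡ 25^2 = 625 ≡ 248 (mod 377)
5^8 ≡ 248^2 = 61504 ≡ 53 (mod 377)
5^16 ≡ 53^2 = 2809 ≡ 170 (mod 377)
5^32 ≡ 170^2 = 28900 ≡ 248 (mod 377)
5^64 ≡ 248^2 = 61504 ≡ 53 (mod 377)
5^128 ≡ 53^2 = 2809 ≡ 170 (mod 377)
5^256 ≡ 170^2 = 28900 ≡ 248 (mod 377)
376 = 256 + 64 + 32 + 16 + 8 in binary powers of 2.
So 5^376 ≡ 248 · 53 · 248 · 170 · 53 ≡ 326 (mod 377).
Since 326 ≠ 1, base 5 is a Fermat witness: 377 is composite.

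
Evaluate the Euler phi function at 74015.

58240

Factor: 74015 = 5 · 113 · 131.
φ(74015) = (5−1) · (113−1) · (131−1) = 4 · 112 · 130 = 58240.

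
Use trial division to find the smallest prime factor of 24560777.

73

24560777 is odd.
Digit sum 38, not divisible by 3.
Ends in 7: not divisible by 5.
7: 24560777 = 7·3508682 + 3
11: 24560777 = 11·2232797 + 10
13: 24560777 = 13·1889290 + 7
17: 24560777 = 17·1444751 + 10
19: 24560777 = 19·1292672 + 9
23: 24560777 = 23·1067859 + 20
29: 24560777 = 29·846923 + 10
31: 24560777 = 31·792283 + 4
37: 24560777 = 37·663804 + 29
41: 24560777 = 41·599043 + 14
43: 24560777 = 43·571180 + 37
47: 24560777 = 47·522569 + 34
53: 24560777 = 53·463410 + 47
59: 24560777 = 59·416284 + 21
61: 24560777 = 61·402635 + 42
67: 24560777 = 67·366578 + 51
71: 24560777 = 71·345926 + 31
73: 24560777 = 73·336449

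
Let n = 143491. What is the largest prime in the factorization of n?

71

143491 = 43 · 3337
3337 = 47 · 71
71 is prime.
So 143491 = 43 · 47 · 71; the largest prime factor is 71.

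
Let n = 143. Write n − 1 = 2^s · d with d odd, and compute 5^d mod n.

60

143 − 1 = 142 = 2^1 · 71, so d = 71.
5^1 ≡ 5 (mod 143)
5^2 ≡ 5^2 = 25 ≡ 25 (mod 143)
5^4 ≡ 25^2 = 625 ≡ 53 (mod 143)
5^8 ≡ 53^2 = 2809 ≡ 92 (mod 143)
5^16 ≡ 92^2 = 8464 ≡ 27 (mod 143)
5^32 ≡ 27^2 = 729 ≡ 14 (mod 143)
5^64 ≡ 14^2 = 196 ≡ 53 (mod 143)
71 = 64 + 4 + 2 + 1 in binary powers of 2.
So 5^71 ≡ 53 · 53 · 25 · 5 ≡ 60 (mod 143).
Squaring chain: 60; never reaches −1, so base 5 is a Miller–Rabin witness that 143 is composite.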